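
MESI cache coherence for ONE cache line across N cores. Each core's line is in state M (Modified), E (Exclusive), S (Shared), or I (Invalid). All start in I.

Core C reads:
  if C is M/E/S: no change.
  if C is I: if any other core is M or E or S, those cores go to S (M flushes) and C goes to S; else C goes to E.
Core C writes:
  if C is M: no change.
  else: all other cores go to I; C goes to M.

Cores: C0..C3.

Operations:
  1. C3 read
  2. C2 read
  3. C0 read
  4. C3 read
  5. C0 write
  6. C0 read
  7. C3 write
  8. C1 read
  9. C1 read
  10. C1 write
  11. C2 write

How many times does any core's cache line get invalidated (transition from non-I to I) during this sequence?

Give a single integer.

Op 1: C3 read [C3 read from I: no other sharers -> C3=E (exclusive)] -> [I,I,I,E] (invalidations this op: 0; running total: 0)
Op 2: C2 read [C2 read from I: others=['C3=E'] -> C2=S, others downsized to S] -> [I,I,S,S] (invalidations this op: 0; running total: 0)
Op 3: C0 read [C0 read from I: others=['C2=S', 'C3=S'] -> C0=S, others downsized to S] -> [S,I,S,S] (invalidations this op: 0; running total: 0)
Op 4: C3 read [C3 read: already in S, no change] -> [S,I,S,S] (invalidations this op: 0; running total: 0)
Op 5: C0 write [C0 write: invalidate ['C2=S', 'C3=S'] -> C0=M] -> [M,I,I,I] (invalidations this op: 2; running total: 2)
Op 6: C0 read [C0 read: already in M, no change] -> [M,I,I,I] (invalidations this op: 0; running total: 2)
Op 7: C3 write [C3 write: invalidate ['C0=M'] -> C3=M] -> [I,I,I,M] (invalidations this op: 1; running total: 3)
Op 8: C1 read [C1 read from I: others=['C3=M'] -> C1=S, others downsized to S] -> [I,S,I,S] (invalidations this op: 0; running total: 3)
Op 9: C1 read [C1 read: already in S, no change] -> [I,S,I,S] (invalidations this op: 0; running total: 3)
Op 10: C1 write [C1 write: invalidate ['C3=S'] -> C1=M] -> [I,M,I,I] (invalidations this op: 1; running total: 4)
Op 11: C2 write [C2 write: invalidate ['C1=M'] -> C2=M] -> [I,I,M,I] (invalidations this op: 1; running total: 5)

Answer: 5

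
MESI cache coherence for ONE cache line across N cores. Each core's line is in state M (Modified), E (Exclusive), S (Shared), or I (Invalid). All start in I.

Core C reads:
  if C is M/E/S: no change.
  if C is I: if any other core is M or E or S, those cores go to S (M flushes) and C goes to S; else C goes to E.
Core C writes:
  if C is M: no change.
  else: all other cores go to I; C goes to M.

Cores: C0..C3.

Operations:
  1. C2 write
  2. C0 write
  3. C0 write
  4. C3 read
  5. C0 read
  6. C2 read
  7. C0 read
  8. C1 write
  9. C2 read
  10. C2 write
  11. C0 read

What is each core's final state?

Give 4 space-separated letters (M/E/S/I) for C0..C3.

Answer: S I S I

Derivation:
Op 1: C2 write [C2 write: invalidate none -> C2=M] -> [I,I,M,I]
Op 2: C0 write [C0 write: invalidate ['C2=M'] -> C0=M] -> [M,I,I,I]
Op 3: C0 write [C0 write: already M (modified), no change] -> [M,I,I,I]
Op 4: C3 read [C3 read from I: others=['C0=M'] -> C3=S, others downsized to S] -> [S,I,I,S]
Op 5: C0 read [C0 read: already in S, no change] -> [S,I,I,S]
Op 6: C2 read [C2 read from I: others=['C0=S', 'C3=S'] -> C2=S, others downsized to S] -> [S,I,S,S]
Op 7: C0 read [C0 read: already in S, no change] -> [S,I,S,S]
Op 8: C1 write [C1 write: invalidate ['C0=S', 'C2=S', 'C3=S'] -> C1=M] -> [I,M,I,I]
Op 9: C2 read [C2 read from I: others=['C1=M'] -> C2=S, others downsized to S] -> [I,S,S,I]
Op 10: C2 write [C2 write: invalidate ['C1=S'] -> C2=M] -> [I,I,M,I]
Op 11: C0 read [C0 read from I: others=['C2=M'] -> C0=S, others downsized to S] -> [S,I,S,I]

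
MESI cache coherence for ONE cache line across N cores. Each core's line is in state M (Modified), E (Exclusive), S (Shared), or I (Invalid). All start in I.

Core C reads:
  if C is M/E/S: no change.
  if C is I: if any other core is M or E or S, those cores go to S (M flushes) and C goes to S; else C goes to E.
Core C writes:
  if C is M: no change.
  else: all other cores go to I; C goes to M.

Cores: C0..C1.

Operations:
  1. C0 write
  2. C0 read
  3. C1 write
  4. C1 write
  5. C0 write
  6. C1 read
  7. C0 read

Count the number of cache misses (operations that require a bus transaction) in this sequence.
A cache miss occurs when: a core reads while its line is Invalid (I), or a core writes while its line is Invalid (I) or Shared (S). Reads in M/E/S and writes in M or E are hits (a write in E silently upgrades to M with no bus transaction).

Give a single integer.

Answer: 4

Derivation:
Op 1: C0 write [C0 write: invalidate none -> C0=M] -> [M,I] [MISS #1: write from I]
Op 2: C0 read [C0 read: already in M, no change] -> [M,I] [hit: read from M]
Op 3: C1 write [C1 write: invalidate ['C0=M'] -> C1=M] -> [I,M] [MISS #2: write from I]
Op 4: C1 write [C1 write: already M (modified), no change] -> [I,M] [hit: write from M]
Op 5: C0 write [C0 write: invalidate ['C1=M'] -> C0=M] -> [M,I] [MISS #3: write from I]
Op 6: C1 read [C1 read from I: others=['C0=M'] -> C1=S, others downsized to S] -> [S,S] [MISS #4: read from I]
Op 7: C0 read [C0 read: already in S, no change] -> [S,S] [hit: read from S]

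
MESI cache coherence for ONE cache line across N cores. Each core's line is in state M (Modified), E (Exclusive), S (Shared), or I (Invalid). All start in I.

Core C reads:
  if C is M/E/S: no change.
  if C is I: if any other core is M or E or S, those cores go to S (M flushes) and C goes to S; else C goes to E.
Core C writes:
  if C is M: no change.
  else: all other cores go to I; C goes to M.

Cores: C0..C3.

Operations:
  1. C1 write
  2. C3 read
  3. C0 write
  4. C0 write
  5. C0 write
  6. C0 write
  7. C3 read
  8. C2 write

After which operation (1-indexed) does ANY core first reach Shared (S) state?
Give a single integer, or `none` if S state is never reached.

Op 1: C1 write [C1 write: invalidate none -> C1=M] -> [I,M,I,I]
Op 2: C3 read [C3 read from I: others=['C1=M'] -> C3=S, others downsized to S] -> [I,S,I,S]
  -> First S state at op 2; remaining ops need not be traced.

Answer: 2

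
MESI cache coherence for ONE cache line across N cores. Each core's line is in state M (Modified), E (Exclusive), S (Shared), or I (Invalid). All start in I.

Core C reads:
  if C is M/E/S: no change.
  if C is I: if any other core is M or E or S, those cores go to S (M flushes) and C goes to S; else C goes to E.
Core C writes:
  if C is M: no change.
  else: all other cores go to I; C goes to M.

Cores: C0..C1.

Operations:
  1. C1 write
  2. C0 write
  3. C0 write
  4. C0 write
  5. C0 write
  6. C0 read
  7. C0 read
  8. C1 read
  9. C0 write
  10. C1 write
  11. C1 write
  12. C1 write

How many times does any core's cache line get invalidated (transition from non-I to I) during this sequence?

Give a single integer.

Op 1: C1 write [C1 write: invalidate none -> C1=M] -> [I,M] (invalidations this op: 0; running total: 0)
Op 2: C0 write [C0 write: invalidate ['C1=M'] -> C0=M] -> [M,I] (invalidations this op: 1; running total: 1)
Op 3: C0 write [C0 write: already M (modified), no change] -> [M,I] (invalidations this op: 0; running total: 1)
Op 4: C0 write [C0 write: already M (modified), no change] -> [M,I] (invalidations this op: 0; running total: 1)
Op 5: C0 write [C0 write: already M (modified), no change] -> [M,I] (invalidations this op: 0; running total: 1)
Op 6: C0 read [C0 read: already in M, no change] -> [M,I] (invalidations this op: 0; running total: 1)
Op 7: C0 read [C0 read: already in M, no change] -> [M,I] (invalidations this op: 0; running total: 1)
Op 8: C1 read [C1 read from I: others=['C0=M'] -> C1=S, others downsized to S] -> [S,S] (invalidations this op: 0; running total: 1)
Op 9: C0 write [C0 write: invalidate ['C1=S'] -> C0=M] -> [M,I] (invalidations this op: 1; running total: 2)
Op 10: C1 write [C1 write: invalidate ['C0=M'] -> C1=M] -> [I,M] (invalidations this op: 1; running total: 3)
Op 11: C1 write [C1 write: already M (modified), no change] -> [I,M] (invalidations this op: 0; running total: 3)
Op 12: C1 write [C1 write: already M (modified), no change] -> [I,M] (invalidations this op: 0; running total: 3)

Answer: 3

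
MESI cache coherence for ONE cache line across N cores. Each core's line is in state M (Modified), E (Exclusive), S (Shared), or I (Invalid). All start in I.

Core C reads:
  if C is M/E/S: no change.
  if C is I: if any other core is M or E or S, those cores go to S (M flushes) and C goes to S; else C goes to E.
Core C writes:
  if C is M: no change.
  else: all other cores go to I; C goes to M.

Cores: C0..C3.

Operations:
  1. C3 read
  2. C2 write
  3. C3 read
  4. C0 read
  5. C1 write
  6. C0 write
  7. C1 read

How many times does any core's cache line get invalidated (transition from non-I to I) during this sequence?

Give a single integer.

Op 1: C3 read [C3 read from I: no other sharers -> C3=E (exclusive)] -> [I,I,I,E] (invalidations this op: 0; running total: 0)
Op 2: C2 write [C2 write: invalidate ['C3=E'] -> C2=M] -> [I,I,M,I] (invalidations this op: 1; running total: 1)
Op 3: C3 read [C3 read from I: others=['C2=M'] -> C3=S, others downsized to S] -> [I,I,S,S] (invalidations this op: 0; running total: 1)
Op 4: C0 read [C0 read from I: others=['C2=S', 'C3=S'] -> C0=S, others downsized to S] -> [S,I,S,S] (invalidations this op: 0; running total: 1)
Op 5: C1 write [C1 write: invalidate ['C0=S', 'C2=S', 'C3=S'] -> C1=M] -> [I,M,I,I] (invalidations this op: 3; running total: 4)
Op 6: C0 write [C0 write: invalidate ['C1=M'] -> C0=M] -> [M,I,I,I] (invalidations this op: 1; running total: 5)
Op 7: C1 read [C1 read from I: others=['C0=M'] -> C1=S, others downsized to S] -> [S,S,I,I] (invalidations this op: 0; running total: 5)

Answer: 5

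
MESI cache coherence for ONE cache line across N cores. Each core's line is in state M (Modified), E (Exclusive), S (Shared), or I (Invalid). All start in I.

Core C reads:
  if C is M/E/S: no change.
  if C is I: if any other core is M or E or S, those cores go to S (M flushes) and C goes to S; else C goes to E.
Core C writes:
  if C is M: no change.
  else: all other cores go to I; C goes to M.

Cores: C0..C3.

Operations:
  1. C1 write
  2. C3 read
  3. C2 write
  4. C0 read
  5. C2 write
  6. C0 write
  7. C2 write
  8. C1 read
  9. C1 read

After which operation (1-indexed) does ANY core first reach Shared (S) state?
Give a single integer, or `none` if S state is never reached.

Op 1: C1 write [C1 write: invalidate none -> C1=M] -> [I,M,I,I]
Op 2: C3 read [C3 read from I: others=['C1=M'] -> C3=S, others downsized to S] -> [I,S,I,S]
  -> First S state at op 2; remaining ops need not be traced.

Answer: 2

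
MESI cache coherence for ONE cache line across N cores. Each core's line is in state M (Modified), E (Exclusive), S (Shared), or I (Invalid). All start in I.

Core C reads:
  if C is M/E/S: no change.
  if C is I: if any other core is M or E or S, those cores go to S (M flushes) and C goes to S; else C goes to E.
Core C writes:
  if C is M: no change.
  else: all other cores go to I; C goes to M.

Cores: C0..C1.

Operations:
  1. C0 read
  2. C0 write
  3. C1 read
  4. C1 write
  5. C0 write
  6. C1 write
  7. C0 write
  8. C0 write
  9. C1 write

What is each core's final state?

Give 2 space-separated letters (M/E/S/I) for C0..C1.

Op 1: C0 read [C0 read from I: no other sharers -> C0=E (exclusive)] -> [E,I]
Op 2: C0 write [C0 write: invalidate none -> C0=M] -> [M,I]
Op 3: C1 read [C1 read from I: others=['C0=M'] -> C1=S, others downsized to S] -> [S,S]
Op 4: C1 write [C1 write: invalidate ['C0=S'] -> C1=M] -> [I,M]
Op 5: C0 write [C0 write: invalidate ['C1=M'] -> C0=M] -> [M,I]
Op 6: C1 write [C1 write: invalidate ['C0=M'] -> C1=M] -> [I,M]
Op 7: C0 write [C0 write: invalidate ['C1=M'] -> C0=M] -> [M,I]
Op 8: C0 write [C0 write: already M (modified), no change] -> [M,I]
Op 9: C1 write [C1 write: invalidate ['C0=M'] -> C1=M] -> [I,M]

Answer: I M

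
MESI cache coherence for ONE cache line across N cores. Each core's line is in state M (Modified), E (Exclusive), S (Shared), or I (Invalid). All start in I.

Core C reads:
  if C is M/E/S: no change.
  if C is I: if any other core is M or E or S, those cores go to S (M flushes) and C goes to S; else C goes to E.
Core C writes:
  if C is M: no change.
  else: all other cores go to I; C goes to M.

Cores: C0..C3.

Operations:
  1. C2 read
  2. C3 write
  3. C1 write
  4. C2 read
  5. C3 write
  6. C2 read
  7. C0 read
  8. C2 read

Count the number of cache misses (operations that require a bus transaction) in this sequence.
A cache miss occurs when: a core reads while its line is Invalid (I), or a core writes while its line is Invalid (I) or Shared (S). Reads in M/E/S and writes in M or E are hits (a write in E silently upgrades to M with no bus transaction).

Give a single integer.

Answer: 7

Derivation:
Op 1: C2 read [C2 read from I: no other sharers -> C2=E (exclusive)] -> [I,I,E,I] [MISS #1: read from I]
Op 2: C3 write [C3 write: invalidate ['C2=E'] -> C3=M] -> [I,I,I,M] [MISS #2: write from I]
Op 3: C1 write [C1 write: invalidate ['C3=M'] -> C1=M] -> [I,M,I,I] [MISS #3: write from I]
Op 4: C2 read [C2 read from I: others=['C1=M'] -> C2=S, others downsized to S] -> [I,S,S,I] [MISS #4: read from I]
Op 5: C3 write [C3 write: invalidate ['C1=S', 'C2=S'] -> C3=M] -> [I,I,I,M] [MISS #5: write from I]
Op 6: C2 read [C2 read from I: others=['C3=M'] -> C2=S, others downsized to S] -> [I,I,S,S] [MISS #6: read from I]
Op 7: C0 read [C0 read from I: others=['C2=S', 'C3=S'] -> C0=S, others downsized to S] -> [S,I,S,S] [MISS #7: read from I]
Op 8: C2 read [C2 read: already in S, no change] -> [S,I,S,S] [hit: read from S]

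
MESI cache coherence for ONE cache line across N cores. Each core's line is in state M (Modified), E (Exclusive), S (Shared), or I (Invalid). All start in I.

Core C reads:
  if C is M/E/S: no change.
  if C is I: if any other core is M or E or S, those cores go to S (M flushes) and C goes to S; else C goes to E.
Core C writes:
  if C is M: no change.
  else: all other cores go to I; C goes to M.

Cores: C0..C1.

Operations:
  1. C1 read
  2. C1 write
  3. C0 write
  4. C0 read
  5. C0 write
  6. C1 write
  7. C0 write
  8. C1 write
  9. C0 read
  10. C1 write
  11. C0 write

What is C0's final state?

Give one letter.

Op 1: C1 read [C1 read from I: no other sharers -> C1=E (exclusive)] -> [I,E]
Op 2: C1 write [C1 write: invalidate none -> C1=M] -> [I,M]
Op 3: C0 write [C0 write: invalidate ['C1=M'] -> C0=M] -> [M,I]
Op 4: C0 read [C0 read: already in M, no change] -> [M,I]
Op 5: C0 write [C0 write: already M (modified), no change] -> [M,I]
Op 6: C1 write [C1 write: invalidate ['C0=M'] -> C1=M] -> [I,M]
Op 7: C0 write [C0 write: invalidate ['C1=M'] -> C0=M] -> [M,I]
Op 8: C1 write [C1 write: invalidate ['C0=M'] -> C1=M] -> [I,M]
Op 9: C0 read [C0 read from I: others=['C1=M'] -> C0=S, others downsized to S] -> [S,S]
Op 10: C1 write [C1 write: invalidate ['C0=S'] -> C1=M] -> [I,M]
Op 11: C0 write [C0 write: invalidate ['C1=M'] -> C0=M] -> [M,I]

Answer: M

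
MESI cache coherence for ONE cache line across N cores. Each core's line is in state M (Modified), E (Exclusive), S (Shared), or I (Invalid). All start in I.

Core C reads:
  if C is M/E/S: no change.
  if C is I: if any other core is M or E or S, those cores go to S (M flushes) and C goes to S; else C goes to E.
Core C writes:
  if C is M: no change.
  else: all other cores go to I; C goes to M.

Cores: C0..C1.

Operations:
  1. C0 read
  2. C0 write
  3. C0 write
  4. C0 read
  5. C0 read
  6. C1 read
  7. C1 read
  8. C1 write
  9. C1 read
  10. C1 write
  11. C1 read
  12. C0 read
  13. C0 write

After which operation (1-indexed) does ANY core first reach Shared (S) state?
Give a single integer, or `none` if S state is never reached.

Answer: 6

Derivation:
Op 1: C0 read [C0 read from I: no other sharers -> C0=E (exclusive)] -> [E,I]
Op 2: C0 write [C0 write: invalidate none -> C0=M] -> [M,I]
Op 3: C0 write [C0 write: already M (modified), no change] -> [M,I]
Op 4: C0 read [C0 read: already in M, no change] -> [M,I]
Op 5: C0 read [C0 read: already in M, no change] -> [M,I]
Op 6: C1 read [C1 read from I: others=['C0=M'] -> C1=S, others downsized to S] -> [S,S]
  -> First S state at op 6; remaining ops need not be traced.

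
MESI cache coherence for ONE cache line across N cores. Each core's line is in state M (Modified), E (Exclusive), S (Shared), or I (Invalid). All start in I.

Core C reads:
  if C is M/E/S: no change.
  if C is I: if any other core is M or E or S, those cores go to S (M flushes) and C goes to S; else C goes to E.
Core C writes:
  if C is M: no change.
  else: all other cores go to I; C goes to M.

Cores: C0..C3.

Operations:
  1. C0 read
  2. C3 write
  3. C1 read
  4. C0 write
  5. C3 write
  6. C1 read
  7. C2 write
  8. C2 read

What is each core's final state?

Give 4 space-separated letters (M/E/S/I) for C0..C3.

Answer: I I M I

Derivation:
Op 1: C0 read [C0 read from I: no other sharers -> C0=E (exclusive)] -> [E,I,I,I]
Op 2: C3 write [C3 write: invalidate ['C0=E'] -> C3=M] -> [I,I,I,M]
Op 3: C1 read [C1 read from I: others=['C3=M'] -> C1=S, others downsized to S] -> [I,S,I,S]
Op 4: C0 write [C0 write: invalidate ['C1=S', 'C3=S'] -> C0=M] -> [M,I,I,I]
Op 5: C3 write [C3 write: invalidate ['C0=M'] -> C3=M] -> [I,I,I,M]
Op 6: C1 read [C1 read from I: others=['C3=M'] -> C1=S, others downsized to S] -> [I,S,I,S]
Op 7: C2 write [C2 write: invalidate ['C1=S', 'C3=S'] -> C2=M] -> [I,I,M,I]
Op 8: C2 read [C2 read: already in M, no change] -> [I,I,M,I]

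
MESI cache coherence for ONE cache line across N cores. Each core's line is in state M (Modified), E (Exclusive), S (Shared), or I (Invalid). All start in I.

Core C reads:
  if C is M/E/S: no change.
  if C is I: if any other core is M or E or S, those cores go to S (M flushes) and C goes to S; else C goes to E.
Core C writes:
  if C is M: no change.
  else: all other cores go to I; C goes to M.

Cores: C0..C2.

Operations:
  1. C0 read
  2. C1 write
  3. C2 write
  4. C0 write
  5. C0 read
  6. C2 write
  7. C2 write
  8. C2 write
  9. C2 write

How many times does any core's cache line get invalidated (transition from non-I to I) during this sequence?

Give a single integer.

Answer: 4

Derivation:
Op 1: C0 read [C0 read from I: no other sharers -> C0=E (exclusive)] -> [E,I,I] (invalidations this op: 0; running total: 0)
Op 2: C1 write [C1 write: invalidate ['C0=E'] -> C1=M] -> [I,M,I] (invalidations this op: 1; running total: 1)
Op 3: C2 write [C2 write: invalidate ['C1=M'] -> C2=M] -> [I,I,M] (invalidations this op: 1; running total: 2)
Op 4: C0 write [C0 write: invalidate ['C2=M'] -> C0=M] -> [M,I,I] (invalidations this op: 1; running total: 3)
Op 5: C0 read [C0 read: already in M, no change] -> [M,I,I] (invalidations this op: 0; running total: 3)
Op 6: C2 write [C2 write: invalidate ['C0=M'] -> C2=M] -> [I,I,M] (invalidations this op: 1; running total: 4)
Op 7: C2 write [C2 write: already M (modified), no change] -> [I,I,M] (invalidations this op: 0; running total: 4)
Op 8: C2 write [C2 write: already M (modified), no change] -> [I,I,M] (invalidations this op: 0; running total: 4)
Op 9: C2 write [C2 write: already M (modified), no change] -> [I,I,M] (invalidations this op: 0; running total: 4)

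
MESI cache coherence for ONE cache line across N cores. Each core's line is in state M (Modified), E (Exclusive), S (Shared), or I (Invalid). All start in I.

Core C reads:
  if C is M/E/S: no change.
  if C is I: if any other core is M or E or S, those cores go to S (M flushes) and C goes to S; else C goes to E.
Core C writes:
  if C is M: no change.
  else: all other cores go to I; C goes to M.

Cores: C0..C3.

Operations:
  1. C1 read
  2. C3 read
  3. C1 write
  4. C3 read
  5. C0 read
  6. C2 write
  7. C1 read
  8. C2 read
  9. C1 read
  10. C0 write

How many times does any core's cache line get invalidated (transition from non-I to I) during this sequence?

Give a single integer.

Answer: 6

Derivation:
Op 1: C1 read [C1 read from I: no other sharers -> C1=E (exclusive)] -> [I,E,I,I] (invalidations this op: 0; running total: 0)
Op 2: C3 read [C3 read from I: others=['C1=E'] -> C3=S, others downsized to S] -> [I,S,I,S] (invalidations this op: 0; running total: 0)
Op 3: C1 write [C1 write: invalidate ['C3=S'] -> C1=M] -> [I,M,I,I] (invalidations this op: 1; running total: 1)
Op 4: C3 read [C3 read from I: others=['C1=M'] -> C3=S, others downsized to S] -> [I,S,I,S] (invalidations this op: 0; running total: 1)
Op 5: C0 read [C0 read from I: others=['C1=S', 'C3=S'] -> C0=S, others downsized to S] -> [S,S,I,S] (invalidations this op: 0; running total: 1)
Op 6: C2 write [C2 write: invalidate ['C0=S', 'C1=S', 'C3=S'] -> C2=M] -> [I,I,M,I] (invalidations this op: 3; running total: 4)
Op 7: C1 read [C1 read from I: others=['C2=M'] -> C1=S, others downsized to S] -> [I,S,S,I] (invalidations this op: 0; running total: 4)
Op 8: C2 read [C2 read: already in S, no change] -> [I,S,S,I] (invalidations this op: 0; running total: 4)
Op 9: C1 read [C1 read: already in S, no change] -> [I,S,S,I] (invalidations this op: 0; running total: 4)
Op 10: C0 write [C0 write: invalidate ['C1=S', 'C2=S'] -> C0=M] -> [M,I,I,I] (invalidations this op: 2; running total: 6)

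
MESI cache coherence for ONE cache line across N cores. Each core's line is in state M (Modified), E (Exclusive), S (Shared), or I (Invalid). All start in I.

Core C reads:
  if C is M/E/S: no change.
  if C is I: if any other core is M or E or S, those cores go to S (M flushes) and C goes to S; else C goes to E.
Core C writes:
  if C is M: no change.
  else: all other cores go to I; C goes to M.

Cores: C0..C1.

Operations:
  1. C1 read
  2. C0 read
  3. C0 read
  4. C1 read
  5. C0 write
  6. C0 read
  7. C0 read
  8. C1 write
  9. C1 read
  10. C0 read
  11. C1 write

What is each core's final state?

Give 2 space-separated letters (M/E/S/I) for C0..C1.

Op 1: C1 read [C1 read from I: no other sharers -> C1=E (exclusive)] -> [I,E]
Op 2: C0 read [C0 read from I: others=['C1=E'] -> C0=S, others downsized to S] -> [S,S]
Op 3: C0 read [C0 read: already in S, no change] -> [S,S]
Op 4: C1 read [C1 read: already in S, no change] -> [S,S]
Op 5: C0 write [C0 write: invalidate ['C1=S'] -> C0=M] -> [M,I]
Op 6: C0 read [C0 read: already in M, no change] -> [M,I]
Op 7: C0 read [C0 read: already in M, no change] -> [M,I]
Op 8: C1 write [C1 write: invalidate ['C0=M'] -> C1=M] -> [I,M]
Op 9: C1 read [C1 read: already in M, no change] -> [I,M]
Op 10: C0 read [C0 read from I: others=['C1=M'] -> C0=S, others downsized to S] -> [S,S]
Op 11: C1 write [C1 write: invalidate ['C0=S'] -> C1=M] -> [I,M]

Answer: I M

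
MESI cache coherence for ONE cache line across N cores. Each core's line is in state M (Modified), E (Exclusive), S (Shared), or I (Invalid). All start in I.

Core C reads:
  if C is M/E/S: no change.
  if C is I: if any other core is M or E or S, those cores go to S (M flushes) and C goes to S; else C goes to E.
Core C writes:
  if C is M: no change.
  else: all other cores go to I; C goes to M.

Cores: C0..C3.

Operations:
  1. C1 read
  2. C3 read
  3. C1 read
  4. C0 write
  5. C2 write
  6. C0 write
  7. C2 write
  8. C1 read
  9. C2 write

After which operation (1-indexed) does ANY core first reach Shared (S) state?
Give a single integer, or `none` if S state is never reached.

Answer: 2

Derivation:
Op 1: C1 read [C1 read from I: no other sharers -> C1=E (exclusive)] -> [I,E,I,I]
Op 2: C3 read [C3 read from I: others=['C1=E'] -> C3=S, others downsized to S] -> [I,S,I,S]
  -> First S state at op 2; remaining ops need not be traced.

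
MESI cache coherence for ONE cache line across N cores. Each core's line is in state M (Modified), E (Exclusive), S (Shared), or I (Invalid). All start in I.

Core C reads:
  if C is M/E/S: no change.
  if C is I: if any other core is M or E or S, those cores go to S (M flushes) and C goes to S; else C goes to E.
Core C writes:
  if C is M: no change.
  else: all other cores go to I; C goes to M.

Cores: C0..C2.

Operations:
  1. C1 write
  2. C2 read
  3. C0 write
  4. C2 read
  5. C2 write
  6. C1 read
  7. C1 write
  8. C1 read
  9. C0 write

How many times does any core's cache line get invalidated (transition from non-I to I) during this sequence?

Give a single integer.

Answer: 5

Derivation:
Op 1: C1 write [C1 write: invalidate none -> C1=M] -> [I,M,I] (invalidations this op: 0; running total: 0)
Op 2: C2 read [C2 read from I: others=['C1=M'] -> C2=S, others downsized to S] -> [I,S,S] (invalidations this op: 0; running total: 0)
Op 3: C0 write [C0 write: invalidate ['C1=S', 'C2=S'] -> C0=M] -> [M,I,I] (invalidations this op: 2; running total: 2)
Op 4: C2 read [C2 read from I: others=['C0=M'] -> C2=S, others downsized to S] -> [S,I,S] (invalidations this op: 0; running total: 2)
Op 5: C2 write [C2 write: invalidate ['C0=S'] -> C2=M] -> [I,I,M] (invalidations this op: 1; running total: 3)
Op 6: C1 read [C1 read from I: others=['C2=M'] -> C1=S, others downsized to S] -> [I,S,S] (invalidations this op: 0; running total: 3)
Op 7: C1 write [C1 write: invalidate ['C2=S'] -> C1=M] -> [I,M,I] (invalidations this op: 1; running total: 4)
Op 8: C1 read [C1 read: already in M, no change] -> [I,M,I] (invalidations this op: 0; running total: 4)
Op 9: C0 write [C0 write: invalidate ['C1=M'] -> C0=M] -> [M,I,I] (invalidations this op: 1; running total: 5)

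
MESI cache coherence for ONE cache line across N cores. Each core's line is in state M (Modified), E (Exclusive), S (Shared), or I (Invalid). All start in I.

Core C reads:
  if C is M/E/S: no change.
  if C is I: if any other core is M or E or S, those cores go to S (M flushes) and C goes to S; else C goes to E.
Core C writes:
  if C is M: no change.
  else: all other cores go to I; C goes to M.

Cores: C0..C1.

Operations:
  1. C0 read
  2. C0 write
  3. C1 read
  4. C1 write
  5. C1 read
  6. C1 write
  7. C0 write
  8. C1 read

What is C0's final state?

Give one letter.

Answer: S

Derivation:
Op 1: C0 read [C0 read from I: no other sharers -> C0=E (exclusive)] -> [E,I]
Op 2: C0 write [C0 write: invalidate none -> C0=M] -> [M,I]
Op 3: C1 read [C1 read from I: others=['C0=M'] -> C1=S, others downsized to S] -> [S,S]
Op 4: C1 write [C1 write: invalidate ['C0=S'] -> C1=M] -> [I,M]
Op 5: C1 read [C1 read: already in M, no change] -> [I,M]
Op 6: C1 write [C1 write: already M (modified), no change] -> [I,M]
Op 7: C0 write [C0 write: invalidate ['C1=M'] -> C0=M] -> [M,I]
Op 8: C1 read [C1 read from I: others=['C0=M'] -> C1=S, others downsized to S] -> [S,S]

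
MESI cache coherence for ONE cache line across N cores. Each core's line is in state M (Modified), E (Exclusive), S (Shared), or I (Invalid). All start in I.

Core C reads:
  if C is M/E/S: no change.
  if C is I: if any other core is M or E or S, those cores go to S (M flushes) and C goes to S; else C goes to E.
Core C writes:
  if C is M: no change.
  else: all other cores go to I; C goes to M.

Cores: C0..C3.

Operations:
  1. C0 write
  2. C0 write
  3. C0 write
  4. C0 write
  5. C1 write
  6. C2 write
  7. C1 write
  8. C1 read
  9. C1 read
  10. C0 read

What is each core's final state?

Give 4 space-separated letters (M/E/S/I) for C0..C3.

Answer: S S I I

Derivation:
Op 1: C0 write [C0 write: invalidate none -> C0=M] -> [M,I,I,I]
Op 2: C0 write [C0 write: already M (modified), no change] -> [M,I,I,I]
Op 3: C0 write [C0 write: already M (modified), no change] -> [M,I,I,I]
Op 4: C0 write [C0 write: already M (modified), no change] -> [M,I,I,I]
Op 5: C1 write [C1 write: invalidate ['C0=M'] -> C1=M] -> [I,M,I,I]
Op 6: C2 write [C2 write: invalidate ['C1=M'] -> C2=M] -> [I,I,M,I]
Op 7: C1 write [C1 write: invalidate ['C2=M'] -> C1=M] -> [I,M,I,I]
Op 8: C1 read [C1 read: already in M, no change] -> [I,M,I,I]
Op 9: C1 read [C1 read: already in M, no change] -> [I,M,I,I]
Op 10: C0 read [C0 read from I: others=['C1=M'] -> C0=S, others downsized to S] -> [S,S,I,I]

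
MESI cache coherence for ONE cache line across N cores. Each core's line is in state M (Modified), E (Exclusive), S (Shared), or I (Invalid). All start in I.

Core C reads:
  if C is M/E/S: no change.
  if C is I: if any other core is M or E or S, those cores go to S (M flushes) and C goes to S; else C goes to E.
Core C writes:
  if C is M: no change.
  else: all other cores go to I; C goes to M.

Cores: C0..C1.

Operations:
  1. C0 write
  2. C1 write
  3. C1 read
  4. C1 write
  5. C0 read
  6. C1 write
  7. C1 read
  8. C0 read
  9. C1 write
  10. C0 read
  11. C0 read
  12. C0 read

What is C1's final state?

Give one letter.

Op 1: C0 write [C0 write: invalidate none -> C0=M] -> [M,I]
Op 2: C1 write [C1 write: invalidate ['C0=M'] -> C1=M] -> [I,M]
Op 3: C1 read [C1 read: already in M, no change] -> [I,M]
Op 4: C1 write [C1 write: already M (modified), no change] -> [I,M]
Op 5: C0 read [C0 read from I: others=['C1=M'] -> C0=S, others downsized to S] -> [S,S]
Op 6: C1 write [C1 write: invalidate ['C0=S'] -> C1=M] -> [I,M]
Op 7: C1 read [C1 read: already in M, no change] -> [I,M]
Op 8: C0 read [C0 read from I: others=['C1=M'] -> C0=S, others downsized to S] -> [S,S]
Op 9: C1 write [C1 write: invalidate ['C0=S'] -> C1=M] -> [I,M]
Op 10: C0 read [C0 read from I: others=['C1=M'] -> C0=S, others downsized to S] -> [S,S]
Op 11: C0 read [C0 read: already in S, no change] -> [S,S]
Op 12: C0 read [C0 read: already in S, no change] -> [S,S]

Answer: S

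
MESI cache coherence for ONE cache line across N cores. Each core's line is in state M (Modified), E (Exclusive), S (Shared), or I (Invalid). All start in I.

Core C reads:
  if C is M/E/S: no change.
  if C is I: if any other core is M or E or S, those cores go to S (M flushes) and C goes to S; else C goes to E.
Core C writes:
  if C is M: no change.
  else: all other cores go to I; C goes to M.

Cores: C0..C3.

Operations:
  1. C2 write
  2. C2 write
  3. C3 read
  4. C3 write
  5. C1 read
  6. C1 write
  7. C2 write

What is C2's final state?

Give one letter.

Answer: M

Derivation:
Op 1: C2 write [C2 write: invalidate none -> C2=M] -> [I,I,M,I]
Op 2: C2 write [C2 write: already M (modified), no change] -> [I,I,M,I]
Op 3: C3 read [C3 read from I: others=['C2=M'] -> C3=S, others downsized to S] -> [I,I,S,S]
Op 4: C3 write [C3 write: invalidate ['C2=S'] -> C3=M] -> [I,I,I,M]
Op 5: C1 read [C1 read from I: others=['C3=M'] -> C1=S, others downsized to S] -> [I,S,I,S]
Op 6: C1 write [C1 write: invalidate ['C3=S'] -> C1=M] -> [I,M,I,I]
Op 7: C2 write [C2 write: invalidate ['C1=M'] -> C2=M] -> [I,I,M,I]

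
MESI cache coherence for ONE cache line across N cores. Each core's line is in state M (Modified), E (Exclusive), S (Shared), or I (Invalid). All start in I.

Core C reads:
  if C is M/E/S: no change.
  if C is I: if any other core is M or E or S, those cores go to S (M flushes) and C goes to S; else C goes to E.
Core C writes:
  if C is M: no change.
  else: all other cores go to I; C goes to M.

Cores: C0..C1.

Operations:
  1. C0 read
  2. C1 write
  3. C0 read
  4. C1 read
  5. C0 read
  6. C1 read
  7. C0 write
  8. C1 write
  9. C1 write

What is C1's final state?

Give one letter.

Op 1: C0 read [C0 read from I: no other sharers -> C0=E (exclusive)] -> [E,I]
Op 2: C1 write [C1 write: invalidate ['C0=E'] -> C1=M] -> [I,M]
Op 3: C0 read [C0 read from I: others=['C1=M'] -> C0=S, others downsized to S] -> [S,S]
Op 4: C1 read [C1 read: already in S, no change] -> [S,S]
Op 5: C0 read [C0 read: already in S, no change] -> [S,S]
Op 6: C1 read [C1 read: already in S, no change] -> [S,S]
Op 7: C0 write [C0 write: invalidate ['C1=S'] -> C0=M] -> [M,I]
Op 8: C1 write [C1 write: invalidate ['C0=M'] -> C1=M] -> [I,M]
Op 9: C1 write [C1 write: already M (modified), no change] -> [I,M]

Answer: M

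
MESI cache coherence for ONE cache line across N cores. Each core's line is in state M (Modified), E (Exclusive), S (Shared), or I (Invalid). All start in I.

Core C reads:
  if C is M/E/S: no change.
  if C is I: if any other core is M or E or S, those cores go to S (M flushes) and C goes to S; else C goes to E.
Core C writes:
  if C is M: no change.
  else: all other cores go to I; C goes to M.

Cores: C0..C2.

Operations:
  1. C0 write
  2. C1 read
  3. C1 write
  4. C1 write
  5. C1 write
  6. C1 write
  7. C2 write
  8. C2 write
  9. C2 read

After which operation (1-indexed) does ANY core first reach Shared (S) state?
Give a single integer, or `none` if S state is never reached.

Answer: 2

Derivation:
Op 1: C0 write [C0 write: invalidate none -> C0=M] -> [M,I,I]
Op 2: C1 read [C1 read from I: others=['C0=M'] -> C1=S, others downsized to S] -> [S,S,I]
  -> First S state at op 2; remaining ops need not be traced.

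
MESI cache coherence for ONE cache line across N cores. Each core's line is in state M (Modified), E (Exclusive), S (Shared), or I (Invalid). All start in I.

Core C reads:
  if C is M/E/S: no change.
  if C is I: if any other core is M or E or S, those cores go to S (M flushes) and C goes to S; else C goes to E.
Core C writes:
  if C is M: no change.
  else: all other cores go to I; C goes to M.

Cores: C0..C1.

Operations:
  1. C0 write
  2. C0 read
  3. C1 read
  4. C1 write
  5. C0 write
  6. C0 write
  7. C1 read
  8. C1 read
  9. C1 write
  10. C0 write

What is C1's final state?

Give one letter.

Op 1: C0 write [C0 write: invalidate none -> C0=M] -> [M,I]
Op 2: C0 read [C0 read: already in M, no change] -> [M,I]
Op 3: C1 read [C1 read from I: others=['C0=M'] -> C1=S, others downsized to S] -> [S,S]
Op 4: C1 write [C1 write: invalidate ['C0=S'] -> C1=M] -> [I,M]
Op 5: C0 write [C0 write: invalidate ['C1=M'] -> C0=M] -> [M,I]
Op 6: C0 write [C0 write: already M (modified), no change] -> [M,I]
Op 7: C1 read [C1 read from I: others=['C0=M'] -> C1=S, others downsized to S] -> [S,S]
Op 8: C1 read [C1 read: already in S, no change] -> [S,S]
Op 9: C1 write [C1 write: invalidate ['C0=S'] -> C1=M] -> [I,M]
Op 10: C0 write [C0 write: invalidate ['C1=M'] -> C0=M] -> [M,I]

Answer: I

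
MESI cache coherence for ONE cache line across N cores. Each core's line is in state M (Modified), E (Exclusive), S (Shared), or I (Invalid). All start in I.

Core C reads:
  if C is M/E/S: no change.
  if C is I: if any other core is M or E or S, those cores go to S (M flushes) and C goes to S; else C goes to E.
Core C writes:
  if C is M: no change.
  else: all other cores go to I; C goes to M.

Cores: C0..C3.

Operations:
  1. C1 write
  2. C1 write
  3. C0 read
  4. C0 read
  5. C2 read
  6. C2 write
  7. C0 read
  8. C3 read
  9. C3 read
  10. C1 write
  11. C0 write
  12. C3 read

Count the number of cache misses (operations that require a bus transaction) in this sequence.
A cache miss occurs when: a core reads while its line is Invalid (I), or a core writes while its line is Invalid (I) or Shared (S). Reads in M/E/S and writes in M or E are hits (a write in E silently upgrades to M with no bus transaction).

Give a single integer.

Answer: 9

Derivation:
Op 1: C1 write [C1 write: invalidate none -> C1=M] -> [I,M,I,I] [MISS #1: write from I]
Op 2: C1 write [C1 write: already M (modified), no change] -> [I,M,I,I] [hit: write from M]
Op 3: C0 read [C0 read from I: others=['C1=M'] -> C0=S, others downsized to S] -> [S,S,I,I] [MISS #2: read from I]
Op 4: C0 read [C0 read: already in S, no change] -> [S,S,I,I] [hit: read from S]
Op 5: C2 read [C2 read from I: others=['C0=S', 'C1=S'] -> C2=S, others downsized to S] -> [S,S,S,I] [MISS #3: read from I]
Op 6: C2 write [C2 write: invalidate ['C0=S', 'C1=S'] -> C2=M] -> [I,I,M,I] [MISS #4: write from S]
Op 7: C0 read [C0 read from I: others=['C2=M'] -> C0=S, others downsized to S] -> [S,I,S,I] [MISS #5: read from I]
Op 8: C3 read [C3 read from I: others=['C0=S', 'C2=S'] -> C3=S, others downsized to S] -> [S,I,S,S] [MISS #6: read from I]
Op 9: C3 read [C3 read: already in S, no change] -> [S,I,S,S] [hit: read from S]
Op 10: C1 write [C1 write: invalidate ['C0=S', 'C2=S', 'C3=S'] -> C1=M] -> [I,M,I,I] [MISS #7: write from I]
Op 11: C0 write [C0 write: invalidate ['C1=M'] -> C0=M] -> [M,I,I,I] [MISS #8: write from I]
Op 12: C3 read [C3 read from I: others=['C0=M'] -> C3=S, others downsized to S] -> [S,I,I,S] [MISS #9: read from I]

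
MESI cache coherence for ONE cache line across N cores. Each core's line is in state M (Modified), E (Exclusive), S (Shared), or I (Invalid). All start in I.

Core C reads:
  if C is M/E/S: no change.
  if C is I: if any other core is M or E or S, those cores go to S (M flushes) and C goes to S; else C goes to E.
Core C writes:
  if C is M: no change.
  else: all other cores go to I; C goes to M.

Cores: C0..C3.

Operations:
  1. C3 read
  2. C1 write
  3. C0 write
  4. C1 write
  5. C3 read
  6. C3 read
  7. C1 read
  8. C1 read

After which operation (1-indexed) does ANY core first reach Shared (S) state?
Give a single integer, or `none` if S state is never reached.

Op 1: C3 read [C3 read from I: no other sharers -> C3=E (exclusive)] -> [I,I,I,E]
Op 2: C1 write [C1 write: invalidate ['C3=E'] -> C1=M] -> [I,M,I,I]
Op 3: C0 write [C0 write: invalidate ['C1=M'] -> C0=M] -> [M,I,I,I]
Op 4: C1 write [C1 write: invalidate ['C0=M'] -> C1=M] -> [I,M,I,I]
Op 5: C3 read [C3 read from I: others=['C1=M'] -> C3=S, others downsized to S] -> [I,S,I,S]
  -> First S state at op 5; remaining ops need not be traced.

Answer: 5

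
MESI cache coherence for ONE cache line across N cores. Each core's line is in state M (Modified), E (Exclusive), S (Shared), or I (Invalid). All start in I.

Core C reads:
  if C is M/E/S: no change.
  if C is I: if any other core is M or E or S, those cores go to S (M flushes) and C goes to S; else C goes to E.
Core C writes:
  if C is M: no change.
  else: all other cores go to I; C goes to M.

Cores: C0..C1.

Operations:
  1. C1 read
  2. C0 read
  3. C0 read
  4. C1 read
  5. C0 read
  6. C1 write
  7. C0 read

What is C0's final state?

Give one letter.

Op 1: C1 read [C1 read from I: no other sharers -> C1=E (exclusive)] -> [I,E]
Op 2: C0 read [C0 read from I: others=['C1=E'] -> C0=S, others downsized to S] -> [S,S]
Op 3: C0 read [C0 read: already in S, no change] -> [S,S]
Op 4: C1 read [C1 read: already in S, no change] -> [S,S]
Op 5: C0 read [C0 read: already in S, no change] -> [S,S]
Op 6: C1 write [C1 write: invalidate ['C0=S'] -> C1=M] -> [I,M]
Op 7: C0 read [C0 read from I: others=['C1=M'] -> C0=S, others downsized to S] -> [S,S]

Answer: S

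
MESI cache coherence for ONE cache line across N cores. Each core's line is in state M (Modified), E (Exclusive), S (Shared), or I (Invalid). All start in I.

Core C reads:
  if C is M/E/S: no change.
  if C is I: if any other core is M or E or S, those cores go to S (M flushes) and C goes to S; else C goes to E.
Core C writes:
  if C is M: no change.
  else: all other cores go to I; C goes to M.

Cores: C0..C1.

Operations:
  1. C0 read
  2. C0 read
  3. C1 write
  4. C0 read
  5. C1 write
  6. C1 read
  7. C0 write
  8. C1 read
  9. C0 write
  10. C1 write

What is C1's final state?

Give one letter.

Op 1: C0 read [C0 read from I: no other sharers -> C0=E (exclusive)] -> [E,I]
Op 2: C0 read [C0 read: already in E, no change] -> [E,I]
Op 3: C1 write [C1 write: invalidate ['C0=E'] -> C1=M] -> [I,M]
Op 4: C0 read [C0 read from I: others=['C1=M'] -> C0=S, others downsized to S] -> [S,S]
Op 5: C1 write [C1 write: invalidate ['C0=S'] -> C1=M] -> [I,M]
Op 6: C1 read [C1 read: already in M, no change] -> [I,M]
Op 7: C0 write [C0 write: invalidate ['C1=M'] -> C0=M] -> [M,I]
Op 8: C1 read [C1 read from I: others=['C0=M'] -> C1=S, others downsized to S] -> [S,S]
Op 9: C0 write [C0 write: invalidate ['C1=S'] -> C0=M] -> [M,I]
Op 10: C1 write [C1 write: invalidate ['C0=M'] -> C1=M] -> [I,M]

Answer: M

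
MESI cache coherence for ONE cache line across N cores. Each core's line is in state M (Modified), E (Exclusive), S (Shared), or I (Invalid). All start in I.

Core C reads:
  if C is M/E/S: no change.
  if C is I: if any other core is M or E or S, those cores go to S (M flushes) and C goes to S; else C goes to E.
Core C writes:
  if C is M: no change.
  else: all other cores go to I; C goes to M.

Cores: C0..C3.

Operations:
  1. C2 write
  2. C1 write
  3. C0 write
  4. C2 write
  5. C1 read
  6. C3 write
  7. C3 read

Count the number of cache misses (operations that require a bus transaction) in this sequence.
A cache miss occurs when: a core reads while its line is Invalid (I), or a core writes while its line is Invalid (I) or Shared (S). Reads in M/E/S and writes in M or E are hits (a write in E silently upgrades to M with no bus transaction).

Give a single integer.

Op 1: C2 write [C2 write: invalidate none -> C2=M] -> [I,I,M,I] [MISS #1: write from I]
Op 2: C1 write [C1 write: invalidate ['C2=M'] -> C1=M] -> [I,M,I,I] [MISS #2: write from I]
Op 3: C0 write [C0 write: invalidate ['C1=M'] -> C0=M] -> [M,I,I,I] [MISS #3: write from I]
Op 4: C2 write [C2 write: invalidate ['C0=M'] -> C2=M] -> [I,I,M,I] [MISS #4: write from I]
Op 5: C1 read [C1 read from I: others=['C2=M'] -> C1=S, others downsized to S] -> [I,S,S,I] [MISS #5: read from I]
Op 6: C3 write [C3 write: invalidate ['C1=S', 'C2=S'] -> C3=M] -> [I,I,I,M] [MISS #6: write from I]
Op 7: C3 read [C3 read: already in M, no change] -> [I,I,I,M] [hit: read from M]

Answer: 6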